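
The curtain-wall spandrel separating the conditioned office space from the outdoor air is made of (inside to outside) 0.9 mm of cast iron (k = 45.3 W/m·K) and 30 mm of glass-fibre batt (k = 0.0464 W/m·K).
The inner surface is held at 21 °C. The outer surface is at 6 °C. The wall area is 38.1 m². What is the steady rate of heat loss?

Model the wall as resistances in series:
R_cast iron = L/(kA) = 0.0009/(45.3×38.1) = 5.215×10^-7 K/W
R_glass-fibre batt = L/(kA) = 0.03/(0.0464×38.1) = 0.01697 K/W
R_total = 0.01697 K/W
Q = ΔT / R_total = 15 / 0.01697

Q ≈ 884 W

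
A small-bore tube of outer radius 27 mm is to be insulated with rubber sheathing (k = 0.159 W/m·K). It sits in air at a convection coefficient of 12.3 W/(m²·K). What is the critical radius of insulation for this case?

r_cr ≈ 12.9 mm

For a cylinder r_cr = k/h = 0.159/12.3
r_cr = 12.9 mm; since the bare radius (27 mm) is above r_cr, any added insulation will reduce heat loss.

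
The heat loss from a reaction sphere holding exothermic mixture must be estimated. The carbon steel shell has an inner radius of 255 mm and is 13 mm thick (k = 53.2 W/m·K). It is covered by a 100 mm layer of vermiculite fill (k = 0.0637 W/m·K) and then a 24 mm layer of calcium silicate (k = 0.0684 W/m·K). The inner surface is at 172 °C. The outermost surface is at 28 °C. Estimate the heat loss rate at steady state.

Radial (spherical) resistances in series:
R_carbon steel shell = (1/0.255 − 1/0.268)/(4π×53.2) = 2.845×10^-4 K/W
R_vermiculite fill = (1/0.268 − 1/0.368)/(4π×0.0637) = 1.267 K/W
R_calcium silicate = (1/0.368 − 1/0.392)/(4π×0.0684) = 0.1936 K/W
R_total = 1.461 K/W
Q = ΔT/R_total = 144/1.461

Q ≈ 98.6 W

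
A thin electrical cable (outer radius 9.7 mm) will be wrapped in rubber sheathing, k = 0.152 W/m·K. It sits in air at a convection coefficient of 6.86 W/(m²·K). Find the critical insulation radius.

r_cr ≈ 22.2 mm

For a cylinder r_cr = k/h = 0.152/6.86
r_cr = 22.2 mm; since the bare radius (9.7 mm) is below r_cr, adding a thin layer of insulation will *increase* heat loss.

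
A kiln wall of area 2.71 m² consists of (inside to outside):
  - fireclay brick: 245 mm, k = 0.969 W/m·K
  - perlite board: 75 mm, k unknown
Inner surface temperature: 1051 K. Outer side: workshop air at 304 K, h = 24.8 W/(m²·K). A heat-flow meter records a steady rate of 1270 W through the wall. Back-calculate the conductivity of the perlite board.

k ≈ 0.0577 W/(m·K)

Treating each layer as a thermal resistance in series:
R_fireclay brick = L/(kA) = 0.245/(0.969×2.71) = 0.0933 K/W
R_outer film = 1/(h_o·A) = 1/(24.8×2.71) = 0.01488 K/W
Sum of known resistances R_other = 0.1082 K/W
Total R = ΔT/Q = 747/1270 = 0.5882 K/W
R_perlite board = R_total − R_other = 0.48 K/W
k = L/(R·A) = 0.075/(0.48×2.71)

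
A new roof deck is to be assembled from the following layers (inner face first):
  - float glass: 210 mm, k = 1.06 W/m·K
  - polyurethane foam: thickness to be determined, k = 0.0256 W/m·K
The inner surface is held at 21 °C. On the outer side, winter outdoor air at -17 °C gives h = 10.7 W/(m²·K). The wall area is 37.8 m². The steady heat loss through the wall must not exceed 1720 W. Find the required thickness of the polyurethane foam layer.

L ≈ 13.9 mm

Using the resistance-network approach (series):
R_float glass = L/(kA) = 0.21/(1.06×37.8) = 0.005241 K/W
R_outer film = 1/(h_o·A) = 1/(10.7×37.8) = 0.002472 K/W
Sum of the known resistances R_other = 0.007714 K/W
Required total resistance R_tot = ΔT/Q_allow = 38/1720 = 0.02209 K/W
R_polyurethane foam = R_tot − R_other = 0.01438 K/W
L = R·k·A = 0.01438×0.0256×37.8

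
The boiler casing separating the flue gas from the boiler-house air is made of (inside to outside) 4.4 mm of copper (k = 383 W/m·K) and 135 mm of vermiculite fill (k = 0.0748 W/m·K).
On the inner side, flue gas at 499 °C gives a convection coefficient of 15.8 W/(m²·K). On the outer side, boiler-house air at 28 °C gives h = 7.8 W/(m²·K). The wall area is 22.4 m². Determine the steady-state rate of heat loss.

Q ≈ 5280 W

Using the resistance-network approach (series):
R_inner film = 1/(h_i·A) = 1/(15.8×22.4) = 0.002825 K/W
R_copper = L/(kA) = 0.0044/(383×22.4) = 5.129×10^-7 K/W
R_vermiculite fill = L/(kA) = 0.135/(0.0748×22.4) = 0.08057 K/W
R_outer film = 1/(h_o·A) = 1/(7.8×22.4) = 0.005723 K/W
R_total = 0.08912 K/W
Q = ΔT / R_total = 471 / 0.08912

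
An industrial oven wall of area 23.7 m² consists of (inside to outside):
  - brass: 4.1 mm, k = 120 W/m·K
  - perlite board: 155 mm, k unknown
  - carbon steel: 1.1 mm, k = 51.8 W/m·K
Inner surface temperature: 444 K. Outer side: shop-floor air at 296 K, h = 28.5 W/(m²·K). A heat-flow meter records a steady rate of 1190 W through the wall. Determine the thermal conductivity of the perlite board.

Series thermal resistances:
R_brass = L/(kA) = 0.0041/(120×23.7) = 1.442×10^-6 K/W
R_carbon steel = L/(kA) = 0.0011/(51.8×23.7) = 8.96×10^-7 K/W
R_outer film = 1/(h_o·A) = 1/(28.5×23.7) = 0.00148 K/W
Sum of known resistances R_other = 0.001483 K/W
Total R = ΔT/Q = 148/1190 = 0.1244 K/W
R_perlite board = R_total − R_other = 0.1229 K/W
k = L/(R·A) = 0.155/(0.1229×23.7)

k ≈ 0.0532 W/(m·K)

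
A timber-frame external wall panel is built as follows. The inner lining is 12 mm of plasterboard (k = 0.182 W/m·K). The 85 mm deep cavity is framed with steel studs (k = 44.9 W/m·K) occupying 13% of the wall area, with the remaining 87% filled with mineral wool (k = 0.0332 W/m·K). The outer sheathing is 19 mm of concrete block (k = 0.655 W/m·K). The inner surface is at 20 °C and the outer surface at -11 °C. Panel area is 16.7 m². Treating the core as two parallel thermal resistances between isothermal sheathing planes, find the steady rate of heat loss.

Sheathing layers in series; stud and cavity paths in parallel between them.
R_inner = 0.012/(0.182×16.7) = 0.003948 K/W
R_stud  = 0.085/(44.9×0.13×16.7) = 8.72×10^-4 K/W
R_cav   = 0.085/(0.0332×0.87×16.7) = 0.1762 K/W
1/R_core = 1/R_stud + 1/R_cav → R_core = 8.677×10^-4 K/W
R_outer = 0.019/(0.655×16.7) = 0.001737 K/W
R_total = 0.006553 K/W
Q = ΔT/R_total = 31/0.006553

Q ≈ 4730 W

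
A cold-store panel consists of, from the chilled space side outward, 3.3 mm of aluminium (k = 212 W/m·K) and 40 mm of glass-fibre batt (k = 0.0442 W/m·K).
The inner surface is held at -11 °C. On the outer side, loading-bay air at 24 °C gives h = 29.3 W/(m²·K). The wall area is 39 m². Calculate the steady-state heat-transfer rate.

Model the wall as resistances in series:
R_aluminium = L/(kA) = 0.0033/(212×39) = 3.991×10^-7 K/W
R_glass-fibre batt = L/(kA) = 0.04/(0.0442×39) = 0.0232 K/W
R_outer film = 1/(h_o·A) = 1/(29.3×39) = 8.751×10^-4 K/W
R_total = 0.02408 K/W
Q = ΔT / R_total = 35 / 0.02408

Q ≈ 1450 W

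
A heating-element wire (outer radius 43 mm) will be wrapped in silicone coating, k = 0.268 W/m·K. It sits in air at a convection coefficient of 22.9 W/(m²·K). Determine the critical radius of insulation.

r_cr ≈ 11.7 mm

For a cylinder r_cr = k/h = 0.268/22.9
r_cr = 11.7 mm; since the bare radius (43 mm) is above r_cr, any added insulation will reduce heat loss.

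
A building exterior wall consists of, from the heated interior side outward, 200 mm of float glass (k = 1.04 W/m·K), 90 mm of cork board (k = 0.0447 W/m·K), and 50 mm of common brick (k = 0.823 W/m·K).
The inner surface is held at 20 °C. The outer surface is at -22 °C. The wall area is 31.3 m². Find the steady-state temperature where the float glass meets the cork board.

T ≈ 16.4 °C

Model the wall as resistances in series:
R_float glass = L/(kA) = 0.2/(1.04×31.3) = 0.006144 K/W
R_cork board = L/(kA) = 0.09/(0.0447×31.3) = 0.06433 K/W
R_common brick = L/(kA) = 0.05/(0.823×31.3) = 0.001941 K/W
R_total = 0.07241 K/W;  Q = ΔT/R_total = 42/0.07241 = 580 W
T_interface = T_inner − Q·ΣR(inner→interface) = 20 − 580×0.006144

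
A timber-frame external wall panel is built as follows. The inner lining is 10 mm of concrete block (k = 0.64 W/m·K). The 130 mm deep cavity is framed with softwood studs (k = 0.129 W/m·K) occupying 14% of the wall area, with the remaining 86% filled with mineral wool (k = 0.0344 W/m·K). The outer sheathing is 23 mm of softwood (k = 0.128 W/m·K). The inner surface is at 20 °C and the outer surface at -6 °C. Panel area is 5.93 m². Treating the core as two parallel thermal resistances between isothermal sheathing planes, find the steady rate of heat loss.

Q ≈ 52.7 W

Sheathing layers in series; stud and cavity paths in parallel between them.
R_inner = 0.01/(0.64×5.93) = 0.002635 K/W
R_stud  = 0.13/(0.129×0.14×5.93) = 1.214 K/W
R_cav   = 0.13/(0.0344×0.86×5.93) = 0.741 K/W
1/R_core = 1/R_stud + 1/R_cav → R_core = 0.4601 K/W
R_outer = 0.023/(0.128×5.93) = 0.0303 K/W
R_total = 0.4931 K/W
Q = ΔT/R_total = 26/0.4931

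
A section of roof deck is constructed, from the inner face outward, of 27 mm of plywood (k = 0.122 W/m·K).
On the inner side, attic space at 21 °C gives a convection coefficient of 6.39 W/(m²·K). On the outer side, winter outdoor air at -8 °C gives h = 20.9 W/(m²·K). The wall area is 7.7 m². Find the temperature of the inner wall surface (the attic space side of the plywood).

Treating each layer as a thermal resistance in series:
R_inner film = 1/(h_i·A) = 1/(6.39×7.7) = 0.02032 K/W
R_plywood = L/(kA) = 0.027/(0.122×7.7) = 0.02874 K/W
R_outer film = 1/(h_o·A) = 1/(20.9×7.7) = 0.006214 K/W
R_total = 0.05528 K/W;  Q = ΔT/R_total = 29/0.05528 = 524.6 W
T_interface = T_inner − Q·ΣR(inner→interface) = 21 − 525×0.02032

T ≈ 10.3 °C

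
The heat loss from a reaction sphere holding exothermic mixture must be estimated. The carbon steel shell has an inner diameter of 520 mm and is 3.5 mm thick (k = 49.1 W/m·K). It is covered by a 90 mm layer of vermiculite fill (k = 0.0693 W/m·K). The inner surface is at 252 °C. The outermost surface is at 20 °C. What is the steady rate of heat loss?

Each spherical layer contributes R = (1/r_i − 1/r_o)/(4πk):
R_carbon steel shell = (1/0.26 − 1/0.2635)/(4π×49.1) = 8.28×10^-5 K/W
R_vermiculite fill = (1/0.2635 − 1/0.3535)/(4π×0.0693) = 1.11 K/W
R_total = 1.11 K/W
Q = ΔT/R_total = 232/1.11

Q ≈ 209 W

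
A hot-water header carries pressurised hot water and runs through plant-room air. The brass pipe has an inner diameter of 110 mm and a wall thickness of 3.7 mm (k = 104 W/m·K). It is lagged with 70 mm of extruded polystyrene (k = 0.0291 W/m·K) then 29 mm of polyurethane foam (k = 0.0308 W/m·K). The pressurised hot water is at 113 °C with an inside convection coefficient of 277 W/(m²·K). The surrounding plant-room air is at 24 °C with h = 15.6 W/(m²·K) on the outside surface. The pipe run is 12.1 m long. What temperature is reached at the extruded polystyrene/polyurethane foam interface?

Cylindrical conduction, so R = ln(r₂/r₁)/(2πkL) per layer, in series:
R_inner film = 1/(h_i·2πr₁L) = 1/(277×2π×0.055×12.1) = 8.634×10^-4 K/W
R_brass pipe wall = ln(58.7/55)/(2π×104×12.1) = 8.234×10^-6 K/W
R_extruded polystyrene = ln(128.7/58.7)/(2π×0.0291×12.1) = 0.3548 K/W
R_polyurethane foam = ln(157.7/128.7)/(2π×0.0308×12.1) = 0.08678 K/W
R_outer film = 1/(h_o·2πr_oL) = 1/(15.6×2π×0.1577×12.1) = 0.005347 K/W
R_total = 0.4478 K/W
Q = ΔT/R_total = 89/0.4478
Q = 199 W
T_interface = T_inner − Q·ΣR(inner→interface) = 113 − 199×0.3557

T ≈ 42.3 °C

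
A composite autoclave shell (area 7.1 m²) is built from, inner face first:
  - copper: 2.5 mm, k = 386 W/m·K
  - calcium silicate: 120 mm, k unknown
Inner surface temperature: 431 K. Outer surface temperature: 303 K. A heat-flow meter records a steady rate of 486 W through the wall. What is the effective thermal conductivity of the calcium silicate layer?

Treating each layer as a thermal resistance in series:
R_copper = L/(kA) = 0.0025/(386×7.1) = 9.122×10^-7 K/W
Sum of known resistances R_other = 9.122×10^-7 K/W
Total R = ΔT/Q = 128/486 = 0.2634 K/W
R_calcium silicate = R_total − R_other = 0.2634 K/W
k = L/(R·A) = 0.12/(0.2634×7.1)

k ≈ 0.0642 W/(m·K)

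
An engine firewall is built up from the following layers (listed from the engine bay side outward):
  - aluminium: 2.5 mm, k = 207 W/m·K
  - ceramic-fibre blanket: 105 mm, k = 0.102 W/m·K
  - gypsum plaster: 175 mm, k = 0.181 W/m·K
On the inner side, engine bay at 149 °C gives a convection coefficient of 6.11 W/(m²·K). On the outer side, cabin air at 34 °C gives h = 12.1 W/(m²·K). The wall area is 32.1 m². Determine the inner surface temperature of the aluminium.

Thermal resistances in series:
R_inner film = 1/(h_i·A) = 1/(6.11×32.1) = 0.005099 K/W
R_aluminium = L/(kA) = 0.0025/(207×32.1) = 3.762×10^-7 K/W
R_ceramic-fibre blanket = L/(kA) = 0.105/(0.102×32.1) = 0.03207 K/W
R_gypsum plaster = L/(kA) = 0.175/(0.181×32.1) = 0.03012 K/W
R_outer film = 1/(h_o·A) = 1/(12.1×32.1) = 0.002575 K/W
R_total = 0.06986 K/W;  Q = ΔT/R_total = 115/0.06986 = 1646 W
T_interface = T_inner − Q·ΣR(inner→interface) = 149 − 1650×0.005099

T ≈ 141 °C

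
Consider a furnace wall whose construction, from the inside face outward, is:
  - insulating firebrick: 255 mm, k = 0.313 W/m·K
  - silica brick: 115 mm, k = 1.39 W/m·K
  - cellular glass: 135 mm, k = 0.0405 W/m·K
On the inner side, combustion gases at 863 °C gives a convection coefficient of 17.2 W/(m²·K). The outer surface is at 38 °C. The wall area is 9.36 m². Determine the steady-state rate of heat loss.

Q ≈ 1800 W

Using the resistance-network approach (series):
R_inner film = 1/(h_i·A) = 1/(17.2×9.36) = 0.006211 K/W
R_insulating firebrick = L/(kA) = 0.255/(0.313×9.36) = 0.08704 K/W
R_silica brick = L/(kA) = 0.115/(1.39×9.36) = 0.008839 K/W
R_cellular glass = L/(kA) = 0.135/(0.0405×9.36) = 0.3561 K/W
R_total = 0.4582 K/W
Q = ΔT / R_total = 825 / 0.4582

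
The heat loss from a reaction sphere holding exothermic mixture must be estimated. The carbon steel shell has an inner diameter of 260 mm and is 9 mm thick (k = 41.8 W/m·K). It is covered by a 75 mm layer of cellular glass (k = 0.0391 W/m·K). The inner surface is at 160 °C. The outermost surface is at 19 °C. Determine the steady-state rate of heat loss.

Spherical conduction: R = (1/r_in − 1/r_out)/(4πk) per layer; series-sum.
R_carbon steel shell = (1/0.13 − 1/0.139)/(4π×41.8) = 9.482×10^-4 K/W
R_cellular glass = (1/0.139 − 1/0.214)/(4π×0.0391) = 5.132 K/W
R_total = 5.132 K/W
Q = ΔT/R_total = 141/5.132

Q ≈ 27.5 W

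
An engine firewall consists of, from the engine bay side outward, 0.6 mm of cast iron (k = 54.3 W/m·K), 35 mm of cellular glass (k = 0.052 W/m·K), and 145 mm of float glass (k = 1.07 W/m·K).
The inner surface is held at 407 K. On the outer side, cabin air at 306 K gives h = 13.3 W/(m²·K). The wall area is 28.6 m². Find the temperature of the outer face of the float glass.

T ≈ 315 K

Series thermal resistances:
R_cast iron = L/(kA) = 0.0006/(54.3×28.6) = 3.864×10^-7 K/W
R_cellular glass = L/(kA) = 0.035/(0.052×28.6) = 0.02353 K/W
R_float glass = L/(kA) = 0.145/(1.07×28.6) = 0.004738 K/W
R_outer film = 1/(h_o·A) = 1/(13.3×28.6) = 0.002629 K/W
R_total = 0.0309 K/W;  Q = ΔT/R_total = 101/0.0309 = 3268 W
T_interface = T_inner − Q·ΣR(inner→interface) = 407 − 3270×0.02827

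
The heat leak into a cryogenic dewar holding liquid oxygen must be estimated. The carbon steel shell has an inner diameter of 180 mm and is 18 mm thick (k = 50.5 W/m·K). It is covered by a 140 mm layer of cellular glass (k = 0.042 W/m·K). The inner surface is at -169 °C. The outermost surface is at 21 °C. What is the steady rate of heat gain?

Q ≈ 19.2 W

Spherical conduction: R = (1/r_in − 1/r_out)/(4πk) per layer; series-sum.
R_carbon steel shell = (1/0.09 − 1/0.108)/(4π×50.5) = 0.002918 K/W
R_cellular glass = (1/0.108 − 1/0.248)/(4π×0.042) = 9.904 K/W
R_total = 9.907 K/W
Q = ΔT/R_total = 190/9.907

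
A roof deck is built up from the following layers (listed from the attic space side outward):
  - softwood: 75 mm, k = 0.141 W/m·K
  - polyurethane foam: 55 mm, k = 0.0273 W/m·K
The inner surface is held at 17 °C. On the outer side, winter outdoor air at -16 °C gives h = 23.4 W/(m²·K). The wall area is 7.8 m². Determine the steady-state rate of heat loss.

Q ≈ 99.4 W

Treating each layer as a thermal resistance in series:
R_softwood = L/(kA) = 0.075/(0.141×7.8) = 0.06819 K/W
R_polyurethane foam = L/(kA) = 0.055/(0.0273×7.8) = 0.2583 K/W
R_outer film = 1/(h_o·A) = 1/(23.4×7.8) = 0.005479 K/W
R_total = 0.332 K/W
Q = ΔT / R_total = 33 / 0.332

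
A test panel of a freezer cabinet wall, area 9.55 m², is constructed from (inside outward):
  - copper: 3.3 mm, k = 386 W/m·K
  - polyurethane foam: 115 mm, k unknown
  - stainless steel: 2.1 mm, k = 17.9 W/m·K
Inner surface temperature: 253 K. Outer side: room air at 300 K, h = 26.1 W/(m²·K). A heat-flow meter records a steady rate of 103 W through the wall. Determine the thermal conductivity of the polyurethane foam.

Using the resistance-network approach (series):
R_copper = L/(kA) = 0.0033/(386×9.55) = 8.952×10^-7 K/W
R_stainless steel = L/(kA) = 0.0021/(17.9×9.55) = 1.228×10^-5 K/W
R_outer film = 1/(h_o·A) = 1/(26.1×9.55) = 0.004012 K/W
Sum of known resistances R_other = 0.004025 K/W
Total R = ΔT/Q = 47/103 = 0.4563 K/W
R_polyurethane foam = R_total − R_other = 0.4523 K/W
k = L/(R·A) = 0.115/(0.4523×9.55)

k ≈ 0.0266 W/(m·K)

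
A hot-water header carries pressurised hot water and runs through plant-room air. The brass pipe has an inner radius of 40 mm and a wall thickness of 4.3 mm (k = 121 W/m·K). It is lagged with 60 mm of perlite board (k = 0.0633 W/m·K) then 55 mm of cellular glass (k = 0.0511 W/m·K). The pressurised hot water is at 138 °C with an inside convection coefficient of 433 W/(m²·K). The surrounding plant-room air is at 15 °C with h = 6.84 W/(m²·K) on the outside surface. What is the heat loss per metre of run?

For a radial system each layer contributes R = ln(r_out/r_in)/(2πkL); films add R = 1/(hA).
R_inner film = 1/(h_i·2πr₁L) = 1/(433×2π×0.04×1) = 0.009189 K/W
R_brass pipe wall = ln(44.3/40)/(2π×121×1) = 1.343×10^-4 K/W
R_perlite board = ln(104.3/44.3)/(2π×0.0633×1) = 2.153 K/W
R_cellular glass = ln(159.3/104.3)/(2π×0.0511×1) = 1.319 K/W
R_outer film = 1/(h_o·2πr_oL) = 1/(6.84×2π×0.1593×1) = 0.1461 K/W
R_total = 3.627 K/W
Q = ΔT/R_total = 123/3.627

q′ ≈ 33.9 W/m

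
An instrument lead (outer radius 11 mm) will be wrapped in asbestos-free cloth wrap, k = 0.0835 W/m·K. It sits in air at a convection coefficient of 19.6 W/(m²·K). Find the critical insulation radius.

r_cr ≈ 4.26 mm

For a cylinder r_cr = k/h = 0.0835/19.6
r_cr = 4.26 mm; since the bare radius (11 mm) is above r_cr, any added insulation will reduce heat loss.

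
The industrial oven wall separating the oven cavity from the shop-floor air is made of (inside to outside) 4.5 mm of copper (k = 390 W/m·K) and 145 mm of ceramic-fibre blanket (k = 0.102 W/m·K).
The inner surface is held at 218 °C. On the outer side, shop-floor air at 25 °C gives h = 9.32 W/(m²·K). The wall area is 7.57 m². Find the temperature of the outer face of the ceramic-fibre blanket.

T ≈ 38.5 °C

Thermal resistances in series:
R_copper = L/(kA) = 0.0045/(390×7.57) = 1.524×10^-6 K/W
R_ceramic-fibre blanket = L/(kA) = 0.145/(0.102×7.57) = 0.1878 K/W
R_outer film = 1/(h_o·A) = 1/(9.32×7.57) = 0.01417 K/W
R_total = 0.202 K/W;  Q = ΔT/R_total = 193/0.202 = 955.6 W
T_interface = T_inner − Q·ΣR(inner→interface) = 218 − 956×0.1878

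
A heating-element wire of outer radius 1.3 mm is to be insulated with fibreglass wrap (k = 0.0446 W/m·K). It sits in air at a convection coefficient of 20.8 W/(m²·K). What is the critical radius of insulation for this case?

For a cylinder r_cr = k/h = 0.0446/20.8
r_cr = 2.14 mm; since the bare radius (1.3 mm) is below r_cr, adding a thin layer of insulation will *increase* heat loss.

r_cr ≈ 2.14 mm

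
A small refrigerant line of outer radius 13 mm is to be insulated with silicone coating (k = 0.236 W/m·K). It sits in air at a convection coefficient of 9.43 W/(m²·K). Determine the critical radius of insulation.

r_cr ≈ 25 mm

For a cylinder r_cr = k/h = 0.236/9.43
r_cr = 25 mm; since the bare radius (13 mm) is below r_cr, adding a thin layer of insulation will *increase* heat loss.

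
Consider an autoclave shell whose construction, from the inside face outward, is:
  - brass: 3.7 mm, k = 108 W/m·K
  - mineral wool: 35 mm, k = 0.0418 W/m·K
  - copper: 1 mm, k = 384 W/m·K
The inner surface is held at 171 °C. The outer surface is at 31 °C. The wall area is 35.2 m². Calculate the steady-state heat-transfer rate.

Q ≈ 5890 W

Treating each layer as a thermal resistance in series:
R_brass = L/(kA) = 0.0037/(108×35.2) = 9.733×10^-7 K/W
R_mineral wool = L/(kA) = 0.035/(0.0418×35.2) = 0.02379 K/W
R_copper = L/(kA) = 0.001/(384×35.2) = 7.398×10^-8 K/W
R_total = 0.02379 K/W
Q = ΔT / R_total = 140 / 0.02379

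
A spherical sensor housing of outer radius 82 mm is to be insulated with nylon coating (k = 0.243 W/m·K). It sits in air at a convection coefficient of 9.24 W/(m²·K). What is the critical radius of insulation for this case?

For a sphere r_cr = 2k/h = 2×0.243/9.24
r_cr = 52.6 mm; since the bare radius (82 mm) is above r_cr, any added insulation will reduce heat loss.

r_cr ≈ 52.6 mm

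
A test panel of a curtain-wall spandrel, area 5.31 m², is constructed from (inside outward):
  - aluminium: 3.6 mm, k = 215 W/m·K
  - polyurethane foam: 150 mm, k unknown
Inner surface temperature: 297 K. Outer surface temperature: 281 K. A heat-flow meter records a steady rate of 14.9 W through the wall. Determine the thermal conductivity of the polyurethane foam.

k ≈ 0.0263 W/(m·K)

Using the resistance-network approach (series):
R_aluminium = L/(kA) = 0.0036/(215×5.31) = 3.153×10^-6 K/W
Sum of known resistances R_other = 3.153×10^-6 K/W
Total R = ΔT/Q = 16/14.9 = 1.074 K/W
R_polyurethane foam = R_total − R_other = 1.074 K/W
k = L/(R·A) = 0.15/(1.074×5.31)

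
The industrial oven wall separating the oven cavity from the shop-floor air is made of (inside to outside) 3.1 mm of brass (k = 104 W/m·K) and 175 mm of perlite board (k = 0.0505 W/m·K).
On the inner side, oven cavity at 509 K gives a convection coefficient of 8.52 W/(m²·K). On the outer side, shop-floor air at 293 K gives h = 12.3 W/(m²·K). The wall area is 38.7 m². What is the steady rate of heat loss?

Thermal resistances in series:
R_inner film = 1/(h_i·A) = 1/(8.52×38.7) = 0.003033 K/W
R_brass = L/(kA) = 0.0031/(104×38.7) = 7.702×10^-7 K/W
R_perlite board = L/(kA) = 0.175/(0.0505×38.7) = 0.08954 K/W
R_outer film = 1/(h_o·A) = 1/(12.3×38.7) = 0.002101 K/W
R_total = 0.09468 K/W
Q = ΔT / R_total = 216 / 0.09468

Q ≈ 2280 W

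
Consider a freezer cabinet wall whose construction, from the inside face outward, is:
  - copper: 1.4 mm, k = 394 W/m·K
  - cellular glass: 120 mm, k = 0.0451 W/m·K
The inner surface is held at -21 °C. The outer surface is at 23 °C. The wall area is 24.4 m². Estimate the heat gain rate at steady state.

Q ≈ 403 W

Using the resistance-network approach (series):
R_copper = L/(kA) = 0.0014/(394×24.4) = 1.456×10^-7 K/W
R_cellular glass = L/(kA) = 0.12/(0.0451×24.4) = 0.109 K/W
R_total = 0.109 K/W
Q = ΔT / R_total = 44 / 0.109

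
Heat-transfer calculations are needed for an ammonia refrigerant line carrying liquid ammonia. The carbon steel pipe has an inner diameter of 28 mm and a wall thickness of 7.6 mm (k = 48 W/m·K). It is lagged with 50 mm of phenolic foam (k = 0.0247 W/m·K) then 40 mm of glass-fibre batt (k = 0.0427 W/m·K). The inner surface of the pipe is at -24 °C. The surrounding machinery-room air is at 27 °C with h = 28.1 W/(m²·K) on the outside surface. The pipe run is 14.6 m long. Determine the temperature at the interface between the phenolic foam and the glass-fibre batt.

T ≈ 17.8 °C

Per-layer cylindrical resistances, series-summed:
R_carbon steel pipe wall = ln(21.6/14)/(2π×48×14.6) = 9.848×10^-5 K/W
R_phenolic foam = ln(71.6/21.6)/(2π×0.0247×14.6) = 0.5289 K/W
R_glass-fibre batt = ln(111.6/71.6)/(2π×0.0427×14.6) = 0.1133 K/W
R_outer film = 1/(h_o·2πr_oL) = 1/(28.1×2π×0.1116×14.6) = 0.003476 K/W
R_total = 0.6458 K/W
Q = ΔT/R_total = 51/0.6458
Q = 79 W
T_interface = T_inner + Q·ΣR(inner→interface) = -24 + 79×0.529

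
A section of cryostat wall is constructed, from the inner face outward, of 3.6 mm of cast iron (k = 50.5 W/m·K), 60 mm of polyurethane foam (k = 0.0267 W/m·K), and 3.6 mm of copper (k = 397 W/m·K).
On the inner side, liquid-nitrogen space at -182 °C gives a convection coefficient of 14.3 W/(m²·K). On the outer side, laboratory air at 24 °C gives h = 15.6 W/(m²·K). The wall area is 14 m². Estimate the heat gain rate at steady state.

Q ≈ 1210 W

Treating each layer as a thermal resistance in series:
R_inner film = 1/(h_i·A) = 1/(14.3×14) = 0.004995 K/W
R_cast iron = L/(kA) = 0.0036/(50.5×14) = 5.092×10^-6 K/W
R_polyurethane foam = L/(kA) = 0.06/(0.0267×14) = 0.1605 K/W
R_copper = L/(kA) = 0.0036/(397×14) = 6.477×10^-7 K/W
R_outer film = 1/(h_o·A) = 1/(15.6×14) = 0.004579 K/W
R_total = 0.1701 K/W
Q = ΔT / R_total = 206 / 0.1701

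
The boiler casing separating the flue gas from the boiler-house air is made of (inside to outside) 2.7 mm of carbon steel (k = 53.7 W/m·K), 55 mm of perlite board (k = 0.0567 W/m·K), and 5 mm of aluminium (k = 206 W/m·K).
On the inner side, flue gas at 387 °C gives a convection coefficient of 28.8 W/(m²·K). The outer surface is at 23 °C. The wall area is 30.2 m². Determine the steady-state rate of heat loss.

Q ≈ 10900 W

Using the resistance-network approach (series):
R_inner film = 1/(h_i·A) = 1/(28.8×30.2) = 0.00115 K/W
R_carbon steel = L/(kA) = 0.0027/(53.7×30.2) = 1.665×10^-6 K/W
R_perlite board = L/(kA) = 0.055/(0.0567×30.2) = 0.03212 K/W
R_aluminium = L/(kA) = 0.005/(206×30.2) = 8.037×10^-7 K/W
R_total = 0.03327 K/W
Q = ΔT / R_total = 364 / 0.03327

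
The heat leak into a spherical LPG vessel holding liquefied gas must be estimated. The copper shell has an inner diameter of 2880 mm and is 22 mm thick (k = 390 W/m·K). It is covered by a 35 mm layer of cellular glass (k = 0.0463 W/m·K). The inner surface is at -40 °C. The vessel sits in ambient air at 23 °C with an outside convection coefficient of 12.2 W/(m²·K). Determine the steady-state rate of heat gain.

Radial (spherical) resistances in series:
R_copper shell = (1/1.44 − 1/1.462)/(4π×390) = 2.132×10^-6 K/W
R_cellular glass = (1/1.462 − 1/1.497)/(4π×0.0463) = 0.02749 K/W
R_outer film = 1/(h·4πr_o²) = 1/(12.2×4π×1.497²) = 0.002911 K/W
R_total = 0.0304 K/W
Q = ΔT/R_total = 63/0.0304

Q ≈ 2070 W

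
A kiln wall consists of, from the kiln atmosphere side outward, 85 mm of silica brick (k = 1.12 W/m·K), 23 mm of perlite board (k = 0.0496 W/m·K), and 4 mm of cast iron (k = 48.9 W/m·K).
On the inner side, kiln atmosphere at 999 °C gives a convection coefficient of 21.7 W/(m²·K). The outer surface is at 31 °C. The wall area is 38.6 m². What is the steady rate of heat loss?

Series thermal resistances:
R_inner film = 1/(h_i·A) = 1/(21.7×38.6) = 0.001194 K/W
R_silica brick = L/(kA) = 0.085/(1.12×38.6) = 0.001966 K/W
R_perlite board = L/(kA) = 0.023/(0.0496×38.6) = 0.01201 K/W
R_cast iron = L/(kA) = 0.004/(48.9×38.6) = 2.119×10^-6 K/W
R_total = 0.01518 K/W
Q = ΔT / R_total = 968 / 0.01518

Q ≈ 63800 W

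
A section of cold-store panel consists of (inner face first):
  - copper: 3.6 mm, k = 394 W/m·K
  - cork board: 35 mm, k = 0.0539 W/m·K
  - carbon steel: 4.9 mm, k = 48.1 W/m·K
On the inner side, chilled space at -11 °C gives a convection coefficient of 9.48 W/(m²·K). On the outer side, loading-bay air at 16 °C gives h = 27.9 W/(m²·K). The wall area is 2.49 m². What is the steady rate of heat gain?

Q ≈ 85 W

Thermal resistances in series:
R_inner film = 1/(h_i·A) = 1/(9.48×2.49) = 0.04236 K/W
R_copper = L/(kA) = 0.0036/(394×2.49) = 3.67×10^-6 K/W
R_cork board = L/(kA) = 0.035/(0.0539×2.49) = 0.2608 K/W
R_carbon steel = L/(kA) = 0.0049/(48.1×2.49) = 4.091×10^-5 K/W
R_outer film = 1/(h_o·A) = 1/(27.9×2.49) = 0.01439 K/W
R_total = 0.3176 K/W
Q = ΔT / R_total = 27 / 0.3176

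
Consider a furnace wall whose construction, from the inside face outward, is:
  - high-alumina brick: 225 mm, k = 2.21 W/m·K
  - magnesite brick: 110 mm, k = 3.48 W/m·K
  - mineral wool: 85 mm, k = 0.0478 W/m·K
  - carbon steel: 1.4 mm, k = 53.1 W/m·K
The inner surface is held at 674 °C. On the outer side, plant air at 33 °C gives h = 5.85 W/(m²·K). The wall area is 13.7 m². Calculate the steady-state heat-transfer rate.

Thermal resistances in series:
R_high-alumina brick = L/(kA) = 0.225/(2.21×13.7) = 0.007431 K/W
R_magnesite brick = L/(kA) = 0.11/(3.48×13.7) = 0.002307 K/W
R_mineral wool = L/(kA) = 0.085/(0.0478×13.7) = 0.1298 K/W
R_carbon steel = L/(kA) = 0.0014/(53.1×13.7) = 1.924×10^-6 K/W
R_outer film = 1/(h_o·A) = 1/(5.85×13.7) = 0.01248 K/W
R_total = 0.152 K/W
Q = ΔT / R_total = 641 / 0.152

Q ≈ 4220 W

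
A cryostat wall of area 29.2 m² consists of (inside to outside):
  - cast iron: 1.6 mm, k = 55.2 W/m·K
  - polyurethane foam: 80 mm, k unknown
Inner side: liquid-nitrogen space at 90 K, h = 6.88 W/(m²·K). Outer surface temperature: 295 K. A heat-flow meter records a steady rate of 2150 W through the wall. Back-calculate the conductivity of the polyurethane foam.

Thermal resistances in series:
R_inner film = 1/(h_i·A) = 1/(6.88×29.2) = 0.004978 K/W
R_cast iron = L/(kA) = 0.0016/(55.2×29.2) = 9.927×10^-7 K/W
Sum of known resistances R_other = 0.004979 K/W
Total R = ΔT/Q = 205/2150 = 0.09535 K/W
R_polyurethane foam = R_total − R_other = 0.09037 K/W
k = L/(R·A) = 0.08/(0.09037×29.2)

k ≈ 0.0303 W/(m·K)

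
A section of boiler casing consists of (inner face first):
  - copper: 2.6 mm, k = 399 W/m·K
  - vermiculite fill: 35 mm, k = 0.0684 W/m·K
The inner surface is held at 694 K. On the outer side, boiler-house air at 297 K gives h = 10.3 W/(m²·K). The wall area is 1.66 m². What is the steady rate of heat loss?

Q ≈ 1080 W

Using the resistance-network approach (series):
R_copper = L/(kA) = 0.0026/(399×1.66) = 3.925×10^-6 K/W
R_vermiculite fill = L/(kA) = 0.035/(0.0684×1.66) = 0.3083 K/W
R_outer film = 1/(h_o·A) = 1/(10.3×1.66) = 0.05849 K/W
R_total = 0.3667 K/W
Q = ΔT / R_total = 397 / 0.3667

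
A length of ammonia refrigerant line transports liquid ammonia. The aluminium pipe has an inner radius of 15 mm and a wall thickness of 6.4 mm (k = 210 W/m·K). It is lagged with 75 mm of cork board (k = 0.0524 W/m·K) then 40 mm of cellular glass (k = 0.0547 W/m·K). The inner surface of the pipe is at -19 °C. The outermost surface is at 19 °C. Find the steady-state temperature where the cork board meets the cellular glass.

Cylindrical conduction, so R = ln(r₂/r₁)/(2πkL) per layer, in series:
R_aluminium pipe wall = ln(21.4/15)/(2π×210×1) = 2.693×10^-4 K/W
R_cork board = ln(96.4/21.4)/(2π×0.0524×1) = 4.571 K/W
R_cellular glass = ln(136.4/96.4)/(2π×0.0547×1) = 1.01 K/W
R_total = 5.582 K/W
Q = ΔT/R_total = 38/5.582
Q = 6.81 W/m
T_interface = T_inner + Q·ΣR(inner→interface) = -19 + 6.81×4.572

T ≈ 12.1 °C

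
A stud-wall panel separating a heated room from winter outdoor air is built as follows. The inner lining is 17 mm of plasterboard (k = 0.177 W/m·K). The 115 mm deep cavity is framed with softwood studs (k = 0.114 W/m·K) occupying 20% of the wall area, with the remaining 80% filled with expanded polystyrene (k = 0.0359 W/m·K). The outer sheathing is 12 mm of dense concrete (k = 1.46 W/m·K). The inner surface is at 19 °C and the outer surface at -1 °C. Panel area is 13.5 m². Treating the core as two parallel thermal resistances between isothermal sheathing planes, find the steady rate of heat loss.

Sheathing layers in series; stud and cavity paths in parallel between them.
R_inner = 0.017/(0.177×13.5) = 0.007114 K/W
R_stud  = 0.115/(0.114×0.2×13.5) = 0.3736 K/W
R_cav   = 0.115/(0.0359×0.8×13.5) = 0.2966 K/W
1/R_core = 1/R_stud + 1/R_cav → R_core = 0.1653 K/W
R_outer = 0.012/(1.46×13.5) = 6.088×10^-4 K/W
R_total = 0.1731 K/W
Q = ΔT/R_total = 20/0.1731

Q ≈ 116 W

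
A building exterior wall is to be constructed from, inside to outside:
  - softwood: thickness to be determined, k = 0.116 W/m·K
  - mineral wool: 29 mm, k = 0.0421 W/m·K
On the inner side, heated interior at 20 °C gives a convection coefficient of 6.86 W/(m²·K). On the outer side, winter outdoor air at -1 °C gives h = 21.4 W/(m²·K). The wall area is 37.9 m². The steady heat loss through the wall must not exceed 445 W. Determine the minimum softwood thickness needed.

Thermal resistances in series:
R_inner film = 1/(h_i·A) = 1/(6.86×37.9) = 0.003846 K/W
R_mineral wool = L/(kA) = 0.029/(0.0421×37.9) = 0.01818 K/W
R_outer film = 1/(h_o·A) = 1/(21.4×37.9) = 0.001233 K/W
Sum of the known resistances R_other = 0.02325 K/W
Required total resistance R_tot = ΔT/Q_allow = 21/445 = 0.04719 K/W
R_softwood = R_tot − R_other = 0.02394 K/W
L = R·k·A = 0.02394×0.116×37.9

L ≈ 105 mm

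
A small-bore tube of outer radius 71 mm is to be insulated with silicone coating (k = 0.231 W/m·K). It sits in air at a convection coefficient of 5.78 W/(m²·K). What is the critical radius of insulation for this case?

For a cylinder r_cr = k/h = 0.231/5.78
r_cr = 40 mm; since the bare radius (71 mm) is above r_cr, any added insulation will reduce heat loss.

r_cr ≈ 40 mm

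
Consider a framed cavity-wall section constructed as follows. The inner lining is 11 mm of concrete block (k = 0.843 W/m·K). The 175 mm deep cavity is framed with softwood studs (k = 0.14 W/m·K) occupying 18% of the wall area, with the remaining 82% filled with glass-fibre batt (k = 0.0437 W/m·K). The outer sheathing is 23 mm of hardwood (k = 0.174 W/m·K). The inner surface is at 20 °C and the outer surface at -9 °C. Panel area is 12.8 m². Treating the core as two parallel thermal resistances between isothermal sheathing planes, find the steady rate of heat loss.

Q ≈ 123 W

Sheathing layers in series; stud and cavity paths in parallel between them.
R_inner = 0.011/(0.843×12.8) = 0.001019 K/W
R_stud  = 0.175/(0.14×0.18×12.8) = 0.5425 K/W
R_cav   = 0.175/(0.0437×0.82×12.8) = 0.3815 K/W
1/R_core = 1/R_stud + 1/R_cav → R_core = 0.224 K/W
R_outer = 0.023/(0.174×12.8) = 0.01033 K/W
R_total = 0.2354 K/W
Q = ΔT/R_total = 29/0.2354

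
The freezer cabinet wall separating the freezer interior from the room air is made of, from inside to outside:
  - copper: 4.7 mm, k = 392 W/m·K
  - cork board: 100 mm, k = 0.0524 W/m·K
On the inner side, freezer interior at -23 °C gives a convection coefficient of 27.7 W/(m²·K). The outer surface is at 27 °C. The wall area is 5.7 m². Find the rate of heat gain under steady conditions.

Q ≈ 147 W

Using the resistance-network approach (series):
R_inner film = 1/(h_i·A) = 1/(27.7×5.7) = 0.006334 K/W
R_copper = L/(kA) = 0.0047/(392×5.7) = 2.103×10^-6 K/W
R_cork board = L/(kA) = 0.1/(0.0524×5.7) = 0.3348 K/W
R_total = 0.3411 K/W
Q = ΔT / R_total = 50 / 0.3411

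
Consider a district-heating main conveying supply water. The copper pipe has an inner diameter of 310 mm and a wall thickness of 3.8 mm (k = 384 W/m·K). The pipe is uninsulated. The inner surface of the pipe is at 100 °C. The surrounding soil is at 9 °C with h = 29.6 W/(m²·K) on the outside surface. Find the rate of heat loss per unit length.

Radial resistances (cylindrical: R_cond = ln(r_o/r_i)/(2πkL), R_conv = 1/(h·2πrL)):
R_copper pipe wall = ln(158.8/155)/(2π×384×1) = 1.004×10^-5 K/W
R_outer film = 1/(h_o·2πr_oL) = 1/(29.6×2π×0.1588×1) = 0.03386 K/W
R_total = 0.03387 K/W
Q = ΔT/R_total = 91/0.03387

q′ ≈ 2690 W/m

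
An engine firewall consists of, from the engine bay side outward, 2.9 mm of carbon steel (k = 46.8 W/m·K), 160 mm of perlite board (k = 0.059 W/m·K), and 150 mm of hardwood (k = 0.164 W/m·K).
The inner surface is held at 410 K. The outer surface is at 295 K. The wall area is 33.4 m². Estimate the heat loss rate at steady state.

Q ≈ 1060 W

Series thermal resistances:
R_carbon steel = L/(kA) = 0.0029/(46.8×33.4) = 1.855×10^-6 K/W
R_perlite board = L/(kA) = 0.16/(0.059×33.4) = 0.08119 K/W
R_hardwood = L/(kA) = 0.15/(0.164×33.4) = 0.02738 K/W
R_total = 0.1086 K/W
Q = ΔT / R_total = 115 / 0.1086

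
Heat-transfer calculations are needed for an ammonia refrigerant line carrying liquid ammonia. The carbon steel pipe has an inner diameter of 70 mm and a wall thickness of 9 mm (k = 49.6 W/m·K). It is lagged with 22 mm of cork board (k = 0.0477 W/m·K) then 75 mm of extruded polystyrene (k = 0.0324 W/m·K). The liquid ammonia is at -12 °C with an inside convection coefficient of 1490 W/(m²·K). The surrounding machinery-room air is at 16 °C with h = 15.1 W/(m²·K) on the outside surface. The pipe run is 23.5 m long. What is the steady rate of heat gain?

For a radial system each layer contributes R = ln(r_out/r_in)/(2πkL); films add R = 1/(hA).
R_inner film = 1/(h_i·2πr₁L) = 1/(1490×2π×0.035×23.5) = 1.299×10^-4 K/W
R_carbon steel pipe wall = ln(44/35)/(2π×49.6×23.5) = 3.125×10^-5 K/W
R_cork board = ln(66/44)/(2π×0.0477×23.5) = 0.05757 K/W
R_extruded polystyrene = ln(141/66)/(2π×0.0324×23.5) = 0.1587 K/W
R_outer film = 1/(h_o·2πr_oL) = 1/(15.1×2π×0.141×23.5) = 0.003181 K/W
R_total = 0.2196 K/W
Q = ΔT/R_total = 28/0.2196

Q ≈ 128 W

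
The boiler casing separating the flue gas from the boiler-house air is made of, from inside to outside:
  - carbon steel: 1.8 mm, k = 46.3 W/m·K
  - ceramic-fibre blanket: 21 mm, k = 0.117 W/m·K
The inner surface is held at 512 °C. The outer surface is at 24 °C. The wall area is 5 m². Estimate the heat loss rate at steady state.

Q ≈ 13600 W

Treating each layer as a thermal resistance in series:
R_carbon steel = L/(kA) = 0.0018/(46.3×5) = 7.775×10^-6 K/W
R_ceramic-fibre blanket = L/(kA) = 0.021/(0.117×5) = 0.0359 K/W
R_total = 0.03591 K/W
Q = ΔT / R_total = 488 / 0.03591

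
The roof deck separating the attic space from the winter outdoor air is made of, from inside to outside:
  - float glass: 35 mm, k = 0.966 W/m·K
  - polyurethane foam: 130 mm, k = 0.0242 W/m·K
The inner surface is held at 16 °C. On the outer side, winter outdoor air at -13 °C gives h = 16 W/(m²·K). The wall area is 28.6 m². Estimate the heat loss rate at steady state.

Model the wall as resistances in series:
R_float glass = L/(kA) = 0.035/(0.966×28.6) = 0.001267 K/W
R_polyurethane foam = L/(kA) = 0.13/(0.0242×28.6) = 0.1878 K/W
R_outer film = 1/(h_o·A) = 1/(16×28.6) = 0.002185 K/W
R_total = 0.1913 K/W
Q = ΔT / R_total = 29 / 0.1913

Q ≈ 152 W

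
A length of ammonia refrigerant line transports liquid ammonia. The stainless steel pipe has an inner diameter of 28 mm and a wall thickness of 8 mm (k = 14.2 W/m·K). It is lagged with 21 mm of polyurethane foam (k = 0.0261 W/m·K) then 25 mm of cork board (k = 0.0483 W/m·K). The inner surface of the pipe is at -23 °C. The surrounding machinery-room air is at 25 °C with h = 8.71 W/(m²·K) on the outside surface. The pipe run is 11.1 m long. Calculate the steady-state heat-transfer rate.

Cylindrical conduction, so R = ln(r₂/r₁)/(2πkL) per layer, in series:
R_stainless steel pipe wall = ln(22/14)/(2π×14.2×11.1) = 4.564×10^-4 K/W
R_polyurethane foam = ln(43/22)/(2π×0.0261×11.1) = 0.3682 K/W
R_cork board = ln(68/43)/(2π×0.0483×11.1) = 0.1361 K/W
R_outer film = 1/(h_o·2πr_oL) = 1/(8.71×2π×0.068×11.1) = 0.02421 K/W
R_total = 0.5289 K/W
Q = ΔT/R_total = 48/0.5289

Q ≈ 90.8 W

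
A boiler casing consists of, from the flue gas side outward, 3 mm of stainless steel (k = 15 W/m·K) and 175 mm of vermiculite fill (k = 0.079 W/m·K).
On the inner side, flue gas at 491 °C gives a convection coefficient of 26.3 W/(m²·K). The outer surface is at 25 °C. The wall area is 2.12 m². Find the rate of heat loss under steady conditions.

Series thermal resistances:
R_inner film = 1/(h_i·A) = 1/(26.3×2.12) = 0.01794 K/W
R_stainless steel = L/(kA) = 0.003/(15×2.12) = 9.434×10^-5 K/W
R_vermiculite fill = L/(kA) = 0.175/(0.079×2.12) = 1.045 K/W
R_total = 1.063 K/W
Q = ΔT / R_total = 466 / 1.063

Q ≈ 438 W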